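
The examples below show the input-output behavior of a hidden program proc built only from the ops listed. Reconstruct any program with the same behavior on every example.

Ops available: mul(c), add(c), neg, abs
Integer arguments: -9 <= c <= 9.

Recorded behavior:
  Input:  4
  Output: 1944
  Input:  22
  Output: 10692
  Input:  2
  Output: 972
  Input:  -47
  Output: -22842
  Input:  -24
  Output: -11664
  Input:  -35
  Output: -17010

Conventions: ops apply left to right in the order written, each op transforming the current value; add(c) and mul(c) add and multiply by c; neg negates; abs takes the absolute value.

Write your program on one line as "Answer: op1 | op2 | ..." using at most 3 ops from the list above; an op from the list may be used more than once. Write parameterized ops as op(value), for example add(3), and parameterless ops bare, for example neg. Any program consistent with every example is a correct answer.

mul(9) | mul(-6) | mul(-9)

Check, running the answer program on each example:
  4 -> 36 -> -216 -> 1944
  22 -> 198 -> -1188 -> 10692
  2 -> 18 -> -108 -> 972
  -47 -> -423 -> 2538 -> -22842
  -24 -> -216 -> 1296 -> -11664
  -35 -> -315 -> 1890 -> -17010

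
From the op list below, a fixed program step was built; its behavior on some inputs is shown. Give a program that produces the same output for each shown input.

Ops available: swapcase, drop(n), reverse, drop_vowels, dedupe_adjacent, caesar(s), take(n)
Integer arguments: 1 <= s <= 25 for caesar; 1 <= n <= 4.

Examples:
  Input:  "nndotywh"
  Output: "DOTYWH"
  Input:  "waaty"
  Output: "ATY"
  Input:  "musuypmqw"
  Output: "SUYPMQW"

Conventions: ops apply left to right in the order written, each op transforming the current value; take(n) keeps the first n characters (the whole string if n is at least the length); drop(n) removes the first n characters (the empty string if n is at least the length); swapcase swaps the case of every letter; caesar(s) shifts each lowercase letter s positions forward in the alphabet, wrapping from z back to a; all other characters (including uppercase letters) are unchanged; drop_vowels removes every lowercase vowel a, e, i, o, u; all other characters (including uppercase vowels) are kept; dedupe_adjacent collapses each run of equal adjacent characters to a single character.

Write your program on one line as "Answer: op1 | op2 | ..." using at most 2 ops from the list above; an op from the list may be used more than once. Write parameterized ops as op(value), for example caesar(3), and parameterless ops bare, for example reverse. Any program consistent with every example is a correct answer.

swapcase | drop(2)

Check, running the answer program on each example:
  "nndotywh" -> "NNDOTYWH" -> "DOTYWH"
  "waaty" -> "WAATY" -> "ATY"
  "musuypmqw" -> "MUSUYPMQW" -> "SUYPMQW"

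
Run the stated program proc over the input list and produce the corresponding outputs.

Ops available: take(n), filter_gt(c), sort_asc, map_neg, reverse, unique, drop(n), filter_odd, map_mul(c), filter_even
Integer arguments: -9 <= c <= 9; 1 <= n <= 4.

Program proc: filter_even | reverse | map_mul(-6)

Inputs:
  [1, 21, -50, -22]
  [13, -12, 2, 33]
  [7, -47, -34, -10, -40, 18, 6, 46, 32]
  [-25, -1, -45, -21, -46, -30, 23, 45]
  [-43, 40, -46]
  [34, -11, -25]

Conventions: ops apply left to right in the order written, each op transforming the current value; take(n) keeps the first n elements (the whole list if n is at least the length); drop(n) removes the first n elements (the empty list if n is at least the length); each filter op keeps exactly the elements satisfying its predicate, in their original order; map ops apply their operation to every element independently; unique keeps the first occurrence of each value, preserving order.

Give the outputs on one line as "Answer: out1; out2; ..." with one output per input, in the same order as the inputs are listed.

Execution, op by op:
  [1, 21, -50, -22] -> [-50, -22] -> [-22, -50] -> [132, 300]
  [13, -12, 2, 33] -> [-12, 2] -> [2, -12] -> [-12, 72]
  [7, -47, -34, -10, -40, 18, 6, 46, 32] -> [-34, -10, -40, 18, 6, 46, 32] -> [32, 46, 6, 18, -40, -10, -34] -> [-192, -276, -36, -108, 240, 60, 204]
  [-25, -1, -45, -21, -46, -30, 23, 45] -> [-46, -30] -> [-30, -46] -> [180, 276]
  [-43, 40, -46] -> [40, -46] -> [-46, 40] -> [276, -240]
  [34, -11, -25] -> [34] -> [34] -> [-204]

[132, 300]; [-12, 72]; [-192, -276, -36, -108, 240, 60, 204]; [180, 276]; [276, -240]; [-204]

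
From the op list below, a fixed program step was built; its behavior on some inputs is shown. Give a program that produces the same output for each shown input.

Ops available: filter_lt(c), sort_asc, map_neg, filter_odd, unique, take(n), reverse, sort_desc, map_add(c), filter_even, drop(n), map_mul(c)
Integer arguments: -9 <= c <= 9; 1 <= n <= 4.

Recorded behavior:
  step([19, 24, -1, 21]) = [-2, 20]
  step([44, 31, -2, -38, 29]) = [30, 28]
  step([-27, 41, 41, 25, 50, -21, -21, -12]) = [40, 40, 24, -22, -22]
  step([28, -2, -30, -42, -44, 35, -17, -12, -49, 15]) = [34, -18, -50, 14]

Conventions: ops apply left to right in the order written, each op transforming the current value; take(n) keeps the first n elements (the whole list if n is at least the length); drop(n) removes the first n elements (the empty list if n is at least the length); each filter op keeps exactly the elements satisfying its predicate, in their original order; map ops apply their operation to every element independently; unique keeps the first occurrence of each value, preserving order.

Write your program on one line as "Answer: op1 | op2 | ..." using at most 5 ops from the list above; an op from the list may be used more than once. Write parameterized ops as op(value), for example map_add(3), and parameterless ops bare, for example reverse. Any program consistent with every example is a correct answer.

map_add(-6) | drop(1) | map_add(5) | filter_even

Check, running the answer program on each example:
  [19, 24, -1, 21] -> [13, 18, -7, 15] -> [18, -7, 15] -> [23, -2, 20] -> [-2, 20]
  [44, 31, -2, -38, 29] -> [38, 25, -8, -44, 23] -> [25, -8, -44, 23] -> [30, -3, -39, 28] -> [30, 28]
  [-27, 41, 41, 25, 50, -21, -21, -12] -> [-33, 35, 35, 19, 44, -27, -27, -18] -> [35, 35, 19, 44, -27, -27, -18] -> [40, 40, 24, 49, -22, -22, -13] -> [40, 40, 24, -22, -22]
  [28, -2, -30, -42, -44, 35, -17, -12, -49, 15] -> [22, -8, -36, -48, -50, 29, -23, -18, -55, 9] -> [-8, -36, -48, -50, 29, -23, -18, -55, 9] -> [-3, -31, -43, -45, 34, -18, -13, -50, 14] -> [34, -18, -50, 14]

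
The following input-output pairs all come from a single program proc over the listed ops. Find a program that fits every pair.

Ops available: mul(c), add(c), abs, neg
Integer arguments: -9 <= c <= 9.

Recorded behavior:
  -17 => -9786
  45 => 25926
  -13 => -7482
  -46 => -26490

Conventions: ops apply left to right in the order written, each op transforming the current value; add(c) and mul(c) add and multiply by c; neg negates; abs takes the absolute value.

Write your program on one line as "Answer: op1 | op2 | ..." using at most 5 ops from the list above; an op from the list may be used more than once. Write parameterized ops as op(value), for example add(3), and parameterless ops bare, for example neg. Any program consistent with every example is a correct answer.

mul(4) | mul(-9) | mul(-4) | mul(4) | add(6)

Check, running the answer program on each example:
  -17 -> -68 -> 612 -> -2448 -> -9792 -> -9786
  45 -> 180 -> -1620 -> 6480 -> 25920 -> 25926
  -13 -> -52 -> 468 -> -1872 -> -7488 -> -7482
  -46 -> -184 -> 1656 -> -6624 -> -26496 -> -26490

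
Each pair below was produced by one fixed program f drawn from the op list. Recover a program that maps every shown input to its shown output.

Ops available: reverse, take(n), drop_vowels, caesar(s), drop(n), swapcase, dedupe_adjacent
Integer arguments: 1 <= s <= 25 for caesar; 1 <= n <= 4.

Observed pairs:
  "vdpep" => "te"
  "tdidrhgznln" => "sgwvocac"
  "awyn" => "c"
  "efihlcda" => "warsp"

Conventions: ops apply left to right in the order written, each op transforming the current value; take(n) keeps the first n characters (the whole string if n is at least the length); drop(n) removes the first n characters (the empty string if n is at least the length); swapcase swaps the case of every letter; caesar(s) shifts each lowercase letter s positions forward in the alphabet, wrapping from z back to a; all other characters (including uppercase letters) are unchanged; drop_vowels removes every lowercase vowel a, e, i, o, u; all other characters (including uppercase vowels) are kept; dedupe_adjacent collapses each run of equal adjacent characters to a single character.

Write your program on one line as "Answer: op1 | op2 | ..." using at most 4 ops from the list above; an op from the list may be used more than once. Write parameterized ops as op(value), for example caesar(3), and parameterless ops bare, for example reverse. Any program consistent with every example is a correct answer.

drop(3) | reverse | caesar(15) | reverse

Check, running the answer program on each example:
  "vdpep" -> "ep" -> "pe" -> "et" -> "te"
  "tdidrhgznln" -> "drhgznln" -> "nlnzghrd" -> "cacovwgs" -> "sgwvocac"
  "awyn" -> "n" -> "n" -> "c" -> "c"
  "efihlcda" -> "hlcda" -> "adclh" -> "psraw" -> "warsp"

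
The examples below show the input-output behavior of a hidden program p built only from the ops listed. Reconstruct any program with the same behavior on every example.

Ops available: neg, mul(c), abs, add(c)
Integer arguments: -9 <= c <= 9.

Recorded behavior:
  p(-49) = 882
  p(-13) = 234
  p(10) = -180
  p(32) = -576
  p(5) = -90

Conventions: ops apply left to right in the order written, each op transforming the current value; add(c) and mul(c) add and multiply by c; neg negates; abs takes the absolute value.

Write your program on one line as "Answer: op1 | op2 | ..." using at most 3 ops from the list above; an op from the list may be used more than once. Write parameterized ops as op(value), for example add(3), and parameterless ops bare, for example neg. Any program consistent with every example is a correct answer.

neg | mul(-3) | mul(-6)

Check, running the answer program on each example:
  -49 -> 49 -> -147 -> 882
  -13 -> 13 -> -39 -> 234
  10 -> -10 -> 30 -> -180
  32 -> -32 -> 96 -> -576
  5 -> -5 -> 15 -> -90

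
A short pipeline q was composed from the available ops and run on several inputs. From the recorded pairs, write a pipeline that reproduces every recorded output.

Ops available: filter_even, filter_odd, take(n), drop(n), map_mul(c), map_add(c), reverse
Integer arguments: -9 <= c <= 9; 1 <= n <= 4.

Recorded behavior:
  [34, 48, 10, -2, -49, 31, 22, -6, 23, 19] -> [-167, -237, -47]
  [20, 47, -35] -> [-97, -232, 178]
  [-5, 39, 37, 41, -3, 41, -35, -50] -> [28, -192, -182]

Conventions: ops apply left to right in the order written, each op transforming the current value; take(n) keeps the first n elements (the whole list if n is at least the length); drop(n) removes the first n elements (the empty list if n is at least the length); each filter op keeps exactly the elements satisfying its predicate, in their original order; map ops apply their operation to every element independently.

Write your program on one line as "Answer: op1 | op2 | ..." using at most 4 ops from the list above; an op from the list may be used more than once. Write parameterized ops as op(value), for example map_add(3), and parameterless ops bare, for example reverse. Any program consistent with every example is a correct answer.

map_mul(-5) | take(3) | map_add(3)

Check, running the answer program on each example:
  [34, 48, 10, -2, -49, 31, 22, -6, 23, 19] -> [-170, -240, -50, 10, 245, -155, -110, 30, -115, -95] -> [-170, -240, -50] -> [-167, -237, -47]
  [20, 47, -35] -> [-100, -235, 175] -> [-100, -235, 175] -> [-97, -232, 178]
  [-5, 39, 37, 41, -3, 41, -35, -50] -> [25, -195, -185, -205, 15, -205, 175, 250] -> [25, -195, -185] -> [28, -192, -182]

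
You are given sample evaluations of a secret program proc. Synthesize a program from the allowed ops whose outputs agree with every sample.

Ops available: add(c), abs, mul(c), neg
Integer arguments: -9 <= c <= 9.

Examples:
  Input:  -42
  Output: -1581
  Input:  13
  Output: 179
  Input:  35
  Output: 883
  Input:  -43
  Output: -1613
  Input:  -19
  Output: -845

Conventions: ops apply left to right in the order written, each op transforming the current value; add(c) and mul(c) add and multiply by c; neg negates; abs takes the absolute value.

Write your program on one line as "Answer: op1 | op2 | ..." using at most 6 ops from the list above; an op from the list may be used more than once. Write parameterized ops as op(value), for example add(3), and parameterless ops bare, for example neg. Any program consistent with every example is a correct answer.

add(-6) | mul(4) | add(-5) | mul(8) | add(-5)

Check, running the answer program on each example:
  -42 -> -48 -> -192 -> -197 -> -1576 -> -1581
  13 -> 7 -> 28 -> 23 -> 184 -> 179
  35 -> 29 -> 116 -> 111 -> 888 -> 883
  -43 -> -49 -> -196 -> -201 -> -1608 -> -1613
  -19 -> -25 -> -100 -> -105 -> -840 -> -845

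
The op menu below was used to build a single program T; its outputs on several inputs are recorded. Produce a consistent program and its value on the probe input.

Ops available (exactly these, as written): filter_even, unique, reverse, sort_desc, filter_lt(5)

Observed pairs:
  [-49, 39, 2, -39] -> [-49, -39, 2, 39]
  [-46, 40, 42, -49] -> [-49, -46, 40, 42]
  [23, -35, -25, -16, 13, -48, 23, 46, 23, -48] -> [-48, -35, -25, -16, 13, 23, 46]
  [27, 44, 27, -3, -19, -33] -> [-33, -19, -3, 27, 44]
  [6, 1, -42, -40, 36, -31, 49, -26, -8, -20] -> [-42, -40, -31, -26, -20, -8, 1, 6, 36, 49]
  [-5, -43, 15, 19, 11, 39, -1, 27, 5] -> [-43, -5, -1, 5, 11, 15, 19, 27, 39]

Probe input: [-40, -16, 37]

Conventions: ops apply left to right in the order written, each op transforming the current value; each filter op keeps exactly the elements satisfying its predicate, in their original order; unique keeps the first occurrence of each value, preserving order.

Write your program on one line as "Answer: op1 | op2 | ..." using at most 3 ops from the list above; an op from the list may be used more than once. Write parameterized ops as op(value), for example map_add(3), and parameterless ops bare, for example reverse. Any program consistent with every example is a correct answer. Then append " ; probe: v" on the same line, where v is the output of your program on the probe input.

unique | sort_desc | reverse ; probe: [-40, -16, 37]

Check, running the answer program on each example:
  [-49, 39, 2, -39] -> [-49, 39, 2, -39] -> [39, 2, -39, -49] -> [-49, -39, 2, 39]
  [-46, 40, 42, -49] -> [-46, 40, 42, -49] -> [42, 40, -46, -49] -> [-49, -46, 40, 42]
  [23, -35, -25, -16, 13, -48, 23, 46, 23, -48] -> [23, -35, -25, -16, 13, -48, 46] -> [46, 23, 13, -16, -25, -35, -48] -> [-48, -35, -25, -16, 13, 23, 46]
  [27, 44, 27, -3, -19, -33] -> [27, 44, -3, -19, -33] -> [44, 27, -3, -19, -33] -> [-33, -19, -3, 27, 44]
  [6, 1, -42, -40, 36, -31, 49, -26, -8, -20] -> [6, 1, -42, -40, 36, -31, 49, -26, -8, -20] -> [49, 36, 6, 1, -8, -20, -26, -31, -40, -42] -> [-42, -40, -31, -26, -20, -8, 1, 6, 36, 49]
  [-5, -43, 15, 19, 11, 39, -1, 27, 5] -> [-5, -43, 15, 19, 11, 39, -1, 27, 5] -> [39, 27, 19, 15, 11, 5, -1, -5, -43] -> [-43, -5, -1, 5, 11, 15, 19, 27, 39]
  probe: [-40, -16, 37] -> [-40, -16, 37] -> [37, -16, -40] -> [-40, -16, 37]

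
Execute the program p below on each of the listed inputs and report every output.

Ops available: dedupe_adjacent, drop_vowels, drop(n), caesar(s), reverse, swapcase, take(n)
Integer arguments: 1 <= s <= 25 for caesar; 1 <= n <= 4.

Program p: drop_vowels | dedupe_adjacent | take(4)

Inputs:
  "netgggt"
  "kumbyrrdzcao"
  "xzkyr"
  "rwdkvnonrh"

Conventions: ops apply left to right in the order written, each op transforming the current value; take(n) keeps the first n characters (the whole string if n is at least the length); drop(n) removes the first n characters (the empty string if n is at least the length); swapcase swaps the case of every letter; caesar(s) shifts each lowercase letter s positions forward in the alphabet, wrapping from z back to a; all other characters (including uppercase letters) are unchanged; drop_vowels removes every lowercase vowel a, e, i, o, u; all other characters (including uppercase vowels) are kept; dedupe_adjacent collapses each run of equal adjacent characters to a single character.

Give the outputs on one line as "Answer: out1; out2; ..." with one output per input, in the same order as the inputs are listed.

Execution, op by op:
  "netgggt" -> "ntgggt" -> "ntgt" -> "ntgt"
  "kumbyrrdzcao" -> "kmbyrrdzc" -> "kmbyrdzc" -> "kmby"
  "xzkyr" -> "xzkyr" -> "xzkyr" -> "xzky"
  "rwdkvnonrh" -> "rwdkvnnrh" -> "rwdkvnrh" -> "rwdk"

"ntgt"; "kmby"; "xzky"; "rwdk"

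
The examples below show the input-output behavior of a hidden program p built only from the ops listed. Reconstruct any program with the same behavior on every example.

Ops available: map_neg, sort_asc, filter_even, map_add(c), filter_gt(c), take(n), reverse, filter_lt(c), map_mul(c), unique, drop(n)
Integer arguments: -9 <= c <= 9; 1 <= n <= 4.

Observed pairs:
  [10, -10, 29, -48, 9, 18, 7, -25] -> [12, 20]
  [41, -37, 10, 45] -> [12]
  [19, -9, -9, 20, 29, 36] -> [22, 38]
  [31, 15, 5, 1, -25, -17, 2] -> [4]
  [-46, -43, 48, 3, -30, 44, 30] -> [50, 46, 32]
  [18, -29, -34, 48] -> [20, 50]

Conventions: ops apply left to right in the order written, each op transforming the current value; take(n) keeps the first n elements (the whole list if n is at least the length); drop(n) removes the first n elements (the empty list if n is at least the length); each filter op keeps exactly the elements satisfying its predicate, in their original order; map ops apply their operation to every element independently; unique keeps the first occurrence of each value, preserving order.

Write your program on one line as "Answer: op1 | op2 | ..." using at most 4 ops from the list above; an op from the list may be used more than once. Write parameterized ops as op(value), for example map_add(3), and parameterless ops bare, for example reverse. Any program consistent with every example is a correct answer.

unique | map_add(2) | filter_even | filter_gt(-6)

Check, running the answer program on each example:
  [10, -10, 29, -48, 9, 18, 7, -25] -> [10, -10, 29, -48, 9, 18, 7, -25] -> [12, -8, 31, -46, 11, 20, 9, -23] -> [12, -8, -46, 20] -> [12, 20]
  [41, -37, 10, 45] -> [41, -37, 10, 45] -> [43, -35, 12, 47] -> [12] -> [12]
  [19, -9, -9, 20, 29, 36] -> [19, -9, 20, 29, 36] -> [21, -7, 22, 31, 38] -> [22, 38] -> [22, 38]
  [31, 15, 5, 1, -25, -17, 2] -> [31, 15, 5, 1, -25, -17, 2] -> [33, 17, 7, 3, -23, -15, 4] -> [4] -> [4]
  [-46, -43, 48, 3, -30, 44, 30] -> [-46, -43, 48, 3, -30, 44, 30] -> [-44, -41, 50, 5, -28, 46, 32] -> [-44, 50, -28, 46, 32] -> [50, 46, 32]
  [18, -29, -34, 48] -> [18, -29, -34, 48] -> [20, -27, -32, 50] -> [20, -32, 50] -> [20, 50]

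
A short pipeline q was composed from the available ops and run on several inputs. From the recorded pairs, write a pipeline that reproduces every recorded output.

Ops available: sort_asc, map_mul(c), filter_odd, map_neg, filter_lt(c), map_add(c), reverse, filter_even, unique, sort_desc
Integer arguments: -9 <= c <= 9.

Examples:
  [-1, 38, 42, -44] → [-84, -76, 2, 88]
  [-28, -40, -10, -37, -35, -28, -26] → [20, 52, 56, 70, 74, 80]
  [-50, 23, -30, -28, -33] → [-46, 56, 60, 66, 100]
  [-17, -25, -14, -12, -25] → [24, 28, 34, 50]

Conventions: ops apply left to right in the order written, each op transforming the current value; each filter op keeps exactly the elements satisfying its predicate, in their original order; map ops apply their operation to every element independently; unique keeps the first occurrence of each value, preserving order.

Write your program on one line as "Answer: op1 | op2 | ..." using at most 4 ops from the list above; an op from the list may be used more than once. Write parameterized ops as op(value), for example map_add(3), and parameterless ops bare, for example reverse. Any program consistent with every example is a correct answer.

map_mul(-2) | sort_asc | unique

Check, running the answer program on each example:
  [-1, 38, 42, -44] -> [2, -76, -84, 88] -> [-84, -76, 2, 88] -> [-84, -76, 2, 88]
  [-28, -40, -10, -37, -35, -28, -26] -> [56, 80, 20, 74, 70, 56, 52] -> [20, 52, 56, 56, 70, 74, 80] -> [20, 52, 56, 70, 74, 80]
  [-50, 23, -30, -28, -33] -> [100, -46, 60, 56, 66] -> [-46, 56, 60, 66, 100] -> [-46, 56, 60, 66, 100]
  [-17, -25, -14, -12, -25] -> [34, 50, 28, 24, 50] -> [24, 28, 34, 50, 50] -> [24, 28, 34, 50]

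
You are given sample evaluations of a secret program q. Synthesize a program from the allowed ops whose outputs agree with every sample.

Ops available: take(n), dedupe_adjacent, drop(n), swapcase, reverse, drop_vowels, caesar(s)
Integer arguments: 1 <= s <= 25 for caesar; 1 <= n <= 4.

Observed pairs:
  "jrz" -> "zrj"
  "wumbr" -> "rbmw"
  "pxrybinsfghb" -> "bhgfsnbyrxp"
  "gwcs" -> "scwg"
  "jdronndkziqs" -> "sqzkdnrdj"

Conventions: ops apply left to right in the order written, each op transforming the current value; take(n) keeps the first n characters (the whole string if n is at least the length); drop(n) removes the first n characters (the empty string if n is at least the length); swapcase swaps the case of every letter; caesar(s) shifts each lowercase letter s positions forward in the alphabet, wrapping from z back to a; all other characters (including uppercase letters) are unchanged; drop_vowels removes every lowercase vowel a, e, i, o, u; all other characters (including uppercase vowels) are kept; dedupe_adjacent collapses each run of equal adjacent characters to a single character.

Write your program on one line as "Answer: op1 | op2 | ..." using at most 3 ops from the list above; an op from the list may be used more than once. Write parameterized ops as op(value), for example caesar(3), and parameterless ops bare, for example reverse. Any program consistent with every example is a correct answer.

drop_vowels | reverse | dedupe_adjacent

Check, running the answer program on each example:
  "jrz" -> "jrz" -> "zrj" -> "zrj"
  "wumbr" -> "wmbr" -> "rbmw" -> "rbmw"
  "pxrybinsfghb" -> "pxrybnsfghb" -> "bhgfsnbyrxp" -> "bhgfsnbyrxp"
  "gwcs" -> "gwcs" -> "scwg" -> "scwg"
  "jdronndkziqs" -> "jdrnndkzqs" -> "sqzkdnnrdj" -> "sqzkdnrdj"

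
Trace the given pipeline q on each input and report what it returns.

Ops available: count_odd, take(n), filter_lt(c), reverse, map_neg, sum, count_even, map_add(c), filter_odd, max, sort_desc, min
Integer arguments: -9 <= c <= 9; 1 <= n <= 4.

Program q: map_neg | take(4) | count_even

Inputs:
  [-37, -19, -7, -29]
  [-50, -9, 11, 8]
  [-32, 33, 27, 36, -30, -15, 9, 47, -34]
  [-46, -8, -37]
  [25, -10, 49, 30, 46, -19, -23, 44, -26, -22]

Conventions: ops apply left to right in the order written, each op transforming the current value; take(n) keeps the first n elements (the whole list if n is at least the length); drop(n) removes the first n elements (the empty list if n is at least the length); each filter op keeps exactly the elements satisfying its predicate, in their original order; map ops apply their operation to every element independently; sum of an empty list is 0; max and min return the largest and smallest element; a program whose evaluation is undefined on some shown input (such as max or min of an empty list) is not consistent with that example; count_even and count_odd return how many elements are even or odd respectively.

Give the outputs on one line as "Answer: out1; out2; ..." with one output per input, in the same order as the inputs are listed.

0; 2; 2; 2; 2

Execution, op by op:
  [-37, -19, -7, -29] -> [37, 19, 7, 29] -> [37, 19, 7, 29] -> 0
  [-50, -9, 11, 8] -> [50, 9, -11, -8] -> [50, 9, -11, -8] -> 2
  [-32, 33, 27, 36, -30, -15, 9, 47, -34] -> [32, -33, -27, -36, 30, 15, -9, -47, 34] -> [32, -33, -27, -36] -> 2
  [-46, -8, -37] -> [46, 8, 37] -> [46, 8, 37] -> 2
  [25, -10, 49, 30, 46, -19, -23, 44, -26, -22] -> [-25, 10, -49, -30, -46, 19, 23, -44, 26, 22] -> [-25, 10, -49, -30] -> 2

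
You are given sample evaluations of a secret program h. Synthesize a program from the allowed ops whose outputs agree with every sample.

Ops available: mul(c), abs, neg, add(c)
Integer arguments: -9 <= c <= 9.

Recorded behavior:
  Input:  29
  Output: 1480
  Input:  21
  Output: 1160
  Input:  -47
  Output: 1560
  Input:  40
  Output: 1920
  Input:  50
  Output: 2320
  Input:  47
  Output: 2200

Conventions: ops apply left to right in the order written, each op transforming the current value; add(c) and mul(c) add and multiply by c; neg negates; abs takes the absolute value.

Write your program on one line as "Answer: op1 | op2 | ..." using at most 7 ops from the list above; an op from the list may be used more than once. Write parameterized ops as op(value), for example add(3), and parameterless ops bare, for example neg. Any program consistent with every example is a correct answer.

add(8) | abs | neg | mul(5) | mul(8) | neg

Check, running the answer program on each example:
  29 -> 37 -> 37 -> -37 -> -185 -> -1480 -> 1480
  21 -> 29 -> 29 -> -29 -> -145 -> -1160 -> 1160
  -47 -> -39 -> 39 -> -39 -> -195 -> -1560 -> 1560
  40 -> 48 -> 48 -> -48 -> -240 -> -1920 -> 1920
  50 -> 58 -> 58 -> -58 -> -290 -> -2320 -> 2320
  47 -> 55 -> 55 -> -55 -> -275 -> -2200 -> 2200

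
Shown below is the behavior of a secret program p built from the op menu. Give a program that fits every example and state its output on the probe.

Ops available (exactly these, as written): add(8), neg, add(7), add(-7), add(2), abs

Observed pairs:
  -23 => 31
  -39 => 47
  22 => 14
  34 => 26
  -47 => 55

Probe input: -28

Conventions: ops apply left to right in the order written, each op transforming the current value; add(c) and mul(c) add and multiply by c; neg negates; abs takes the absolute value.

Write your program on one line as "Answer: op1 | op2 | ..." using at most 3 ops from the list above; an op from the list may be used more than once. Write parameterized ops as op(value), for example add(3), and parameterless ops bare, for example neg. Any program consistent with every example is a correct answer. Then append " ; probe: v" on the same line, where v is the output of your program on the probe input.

neg | add(8) | abs ; probe: 36

Check, running the answer program on each example:
  -23 -> 23 -> 31 -> 31
  -39 -> 39 -> 47 -> 47
  22 -> -22 -> -14 -> 14
  34 -> -34 -> -26 -> 26
  -47 -> 47 -> 55 -> 55
  probe: -28 -> 28 -> 36 -> 36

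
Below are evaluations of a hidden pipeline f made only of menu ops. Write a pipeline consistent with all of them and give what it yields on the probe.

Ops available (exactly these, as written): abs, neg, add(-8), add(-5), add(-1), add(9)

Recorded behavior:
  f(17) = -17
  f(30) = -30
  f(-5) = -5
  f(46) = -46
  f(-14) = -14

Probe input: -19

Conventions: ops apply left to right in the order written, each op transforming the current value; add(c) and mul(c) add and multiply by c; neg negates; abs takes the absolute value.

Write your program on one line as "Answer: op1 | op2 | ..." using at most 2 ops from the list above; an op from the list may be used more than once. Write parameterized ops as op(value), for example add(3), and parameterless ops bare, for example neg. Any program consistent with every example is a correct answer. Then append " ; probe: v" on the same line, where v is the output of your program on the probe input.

abs | neg ; probe: -19

Check, running the answer program on each example:
  17 -> 17 -> -17
  30 -> 30 -> -30
  -5 -> 5 -> -5
  46 -> 46 -> -46
  -14 -> 14 -> -14
  probe: -19 -> 19 -> -19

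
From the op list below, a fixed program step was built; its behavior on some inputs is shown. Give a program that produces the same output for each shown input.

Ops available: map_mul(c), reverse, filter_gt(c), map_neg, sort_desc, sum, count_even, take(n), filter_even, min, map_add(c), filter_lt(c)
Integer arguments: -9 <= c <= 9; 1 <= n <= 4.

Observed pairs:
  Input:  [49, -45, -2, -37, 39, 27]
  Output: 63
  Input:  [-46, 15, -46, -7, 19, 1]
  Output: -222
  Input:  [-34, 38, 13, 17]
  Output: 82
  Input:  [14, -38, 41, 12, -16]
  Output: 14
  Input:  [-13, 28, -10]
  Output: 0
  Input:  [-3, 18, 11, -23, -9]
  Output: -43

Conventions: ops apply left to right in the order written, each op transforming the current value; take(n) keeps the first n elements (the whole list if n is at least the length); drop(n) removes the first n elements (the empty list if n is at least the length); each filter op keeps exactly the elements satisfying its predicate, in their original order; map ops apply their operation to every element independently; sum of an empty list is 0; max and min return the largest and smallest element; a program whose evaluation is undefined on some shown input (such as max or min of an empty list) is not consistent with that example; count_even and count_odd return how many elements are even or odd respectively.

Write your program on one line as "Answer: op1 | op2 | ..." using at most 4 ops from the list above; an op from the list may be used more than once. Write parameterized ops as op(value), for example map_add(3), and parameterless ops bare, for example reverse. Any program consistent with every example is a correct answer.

map_mul(3) | reverse | map_add(-5) | sum

Check, running the answer program on each example:
  [49, -45, -2, -37, 39, 27] -> [147, -135, -6, -111, 117, 81] -> [81, 117, -111, -6, -135, 147] -> [76, 112, -116, -11, -140, 142] -> 63
  [-46, 15, -46, -7, 19, 1] -> [-138, 45, -138, -21, 57, 3] -> [3, 57, -21, -138, 45, -138] -> [-2, 52, -26, -143, 40, -143] -> -222
  [-34, 38, 13, 17] -> [-102, 114, 39, 51] -> [51, 39, 114, -102] -> [46, 34, 109, -107] -> 82
  [14, -38, 41, 12, -16] -> [42, -114, 123, 36, -48] -> [-48, 36, 123, -114, 42] -> [-53, 31, 118, -119, 37] -> 14
  [-13, 28, -10] -> [-39, 84, -30] -> [-30, 84, -39] -> [-35, 79, -44] -> 0
  [-3, 18, 11, -23, -9] -> [-9, 54, 33, -69, -27] -> [-27, -69, 33, 54, -9] -> [-32, -74, 28, 49, -14] -> -43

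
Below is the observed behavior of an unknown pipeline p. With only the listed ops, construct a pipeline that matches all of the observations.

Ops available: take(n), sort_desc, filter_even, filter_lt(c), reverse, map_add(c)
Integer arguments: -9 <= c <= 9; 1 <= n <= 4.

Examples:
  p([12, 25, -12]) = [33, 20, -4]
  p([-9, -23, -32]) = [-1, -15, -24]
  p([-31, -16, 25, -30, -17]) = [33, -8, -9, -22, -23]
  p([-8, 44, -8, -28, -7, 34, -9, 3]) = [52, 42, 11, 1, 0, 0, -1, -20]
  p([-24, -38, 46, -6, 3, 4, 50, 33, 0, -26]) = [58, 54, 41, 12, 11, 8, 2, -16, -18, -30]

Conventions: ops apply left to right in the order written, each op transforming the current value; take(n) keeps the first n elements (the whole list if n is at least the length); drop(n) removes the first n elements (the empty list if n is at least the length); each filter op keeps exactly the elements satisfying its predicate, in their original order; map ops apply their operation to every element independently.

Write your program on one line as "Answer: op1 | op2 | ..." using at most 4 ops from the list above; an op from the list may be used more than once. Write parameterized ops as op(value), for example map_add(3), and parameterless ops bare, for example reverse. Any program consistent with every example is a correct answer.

sort_desc | reverse | map_add(8) | sort_desc

Check, running the answer program on each example:
  [12, 25, -12] -> [25, 12, -12] -> [-12, 12, 25] -> [-4, 20, 33] -> [33, 20, -4]
  [-9, -23, -32] -> [-9, -23, -32] -> [-32, -23, -9] -> [-24, -15, -1] -> [-1, -15, -24]
  [-31, -16, 25, -30, -17] -> [25, -16, -17, -30, -31] -> [-31, -30, -17, -16, 25] -> [-23, -22, -9, -8, 33] -> [33, -8, -9, -22, -23]
  [-8, 44, -8, -28, -7, 34, -9, 3] -> [44, 34, 3, -7, -8, -8, -9, -28] -> [-28, -9, -8, -8, -7, 3, 34, 44] -> [-20, -1, 0, 0, 1, 11, 42, 52] -> [52, 42, 11, 1, 0, 0, -1, -20]
  [-24, -38, 46, -6, 3, 4, 50, 33, 0, -26] -> [50, 46, 33, 4, 3, 0, -6, -24, -26, -38] -> [-38, -26, -24, -6, 0, 3, 4, 33, 46, 50] -> [-30, -18, -16, 2, 8, 11, 12, 41, 54, 58] -> [58, 54, 41, 12, 11, 8, 2, -16, -18, -30]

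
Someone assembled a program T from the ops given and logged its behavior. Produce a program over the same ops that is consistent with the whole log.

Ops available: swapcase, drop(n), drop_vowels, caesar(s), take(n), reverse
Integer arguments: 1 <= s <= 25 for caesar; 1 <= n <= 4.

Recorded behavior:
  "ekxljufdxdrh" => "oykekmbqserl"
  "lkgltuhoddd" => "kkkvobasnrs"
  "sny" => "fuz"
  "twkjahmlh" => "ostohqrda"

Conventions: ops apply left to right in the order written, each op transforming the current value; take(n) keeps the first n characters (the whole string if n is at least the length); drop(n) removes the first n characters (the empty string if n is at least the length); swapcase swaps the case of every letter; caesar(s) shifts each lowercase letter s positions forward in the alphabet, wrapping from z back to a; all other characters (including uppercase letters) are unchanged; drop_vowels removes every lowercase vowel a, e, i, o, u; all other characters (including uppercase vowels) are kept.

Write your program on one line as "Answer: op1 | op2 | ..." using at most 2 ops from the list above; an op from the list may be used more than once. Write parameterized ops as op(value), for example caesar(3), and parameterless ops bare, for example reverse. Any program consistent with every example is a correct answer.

reverse | caesar(7)

Check, running the answer program on each example:
  "ekxljufdxdrh" -> "hrdxdfujlxke" -> "oykekmbqserl"
  "lkgltuhoddd" -> "dddohutlgkl" -> "kkkvobasnrs"
  "sny" -> "yns" -> "fuz"
  "twkjahmlh" -> "hlmhajkwt" -> "ostohqrda"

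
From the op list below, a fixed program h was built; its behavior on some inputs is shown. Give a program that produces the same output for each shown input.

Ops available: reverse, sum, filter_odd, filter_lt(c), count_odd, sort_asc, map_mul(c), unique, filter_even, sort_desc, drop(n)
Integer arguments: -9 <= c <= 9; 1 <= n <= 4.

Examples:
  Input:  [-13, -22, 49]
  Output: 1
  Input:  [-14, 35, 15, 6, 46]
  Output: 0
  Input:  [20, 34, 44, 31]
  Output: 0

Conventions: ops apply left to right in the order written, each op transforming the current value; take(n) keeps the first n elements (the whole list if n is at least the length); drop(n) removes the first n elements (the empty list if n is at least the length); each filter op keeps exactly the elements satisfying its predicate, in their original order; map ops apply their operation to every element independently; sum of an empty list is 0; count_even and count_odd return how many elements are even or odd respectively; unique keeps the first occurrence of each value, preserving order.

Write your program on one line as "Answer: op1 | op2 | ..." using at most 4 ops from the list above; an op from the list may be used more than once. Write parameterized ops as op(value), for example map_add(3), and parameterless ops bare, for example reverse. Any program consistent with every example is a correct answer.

filter_odd | sort_desc | filter_lt(-2) | count_odd

Check, running the answer program on each example:
  [-13, -22, 49] -> [-13, 49] -> [49, -13] -> [-13] -> 1
  [-14, 35, 15, 6, 46] -> [35, 15] -> [35, 15] -> [] -> 0
  [20, 34, 44, 31] -> [31] -> [31] -> [] -> 0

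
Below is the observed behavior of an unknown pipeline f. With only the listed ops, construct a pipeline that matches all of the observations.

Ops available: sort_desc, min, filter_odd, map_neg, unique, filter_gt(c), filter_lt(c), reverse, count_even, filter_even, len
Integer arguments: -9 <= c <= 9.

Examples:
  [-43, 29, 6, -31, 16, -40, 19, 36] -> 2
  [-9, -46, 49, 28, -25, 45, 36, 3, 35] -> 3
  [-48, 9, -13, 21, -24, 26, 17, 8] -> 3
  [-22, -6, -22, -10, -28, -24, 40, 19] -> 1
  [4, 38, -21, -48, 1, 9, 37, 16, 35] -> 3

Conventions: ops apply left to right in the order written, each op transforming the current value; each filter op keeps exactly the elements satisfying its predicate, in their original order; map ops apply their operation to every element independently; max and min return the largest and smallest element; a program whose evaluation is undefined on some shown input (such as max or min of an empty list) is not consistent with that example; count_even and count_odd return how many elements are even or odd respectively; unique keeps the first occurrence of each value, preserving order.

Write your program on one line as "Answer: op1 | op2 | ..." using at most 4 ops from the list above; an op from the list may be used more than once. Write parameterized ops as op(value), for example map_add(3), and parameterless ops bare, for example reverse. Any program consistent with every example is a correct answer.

reverse | filter_odd | filter_gt(3) | len

Check, running the answer program on each example:
  [-43, 29, 6, -31, 16, -40, 19, 36] -> [36, 19, -40, 16, -31, 6, 29, -43] -> [19, -31, 29, -43] -> [19, 29] -> 2
  [-9, -46, 49, 28, -25, 45, 36, 3, 35] -> [35, 3, 36, 45, -25, 28, 49, -46, -9] -> [35, 3, 45, -25, 49, -9] -> [35, 45, 49] -> 3
  [-48, 9, -13, 21, -24, 26, 17, 8] -> [8, 17, 26, -24, 21, -13, 9, -48] -> [17, 21, -13, 9] -> [17, 21, 9] -> 3
  [-22, -6, -22, -10, -28, -24, 40, 19] -> [19, 40, -24, -28, -10, -22, -6, -22] -> [19] -> [19] -> 1
  [4, 38, -21, -48, 1, 9, 37, 16, 35] -> [35, 16, 37, 9, 1, -48, -21, 38, 4] -> [35, 37, 9, 1, -21] -> [35, 37, 9] -> 3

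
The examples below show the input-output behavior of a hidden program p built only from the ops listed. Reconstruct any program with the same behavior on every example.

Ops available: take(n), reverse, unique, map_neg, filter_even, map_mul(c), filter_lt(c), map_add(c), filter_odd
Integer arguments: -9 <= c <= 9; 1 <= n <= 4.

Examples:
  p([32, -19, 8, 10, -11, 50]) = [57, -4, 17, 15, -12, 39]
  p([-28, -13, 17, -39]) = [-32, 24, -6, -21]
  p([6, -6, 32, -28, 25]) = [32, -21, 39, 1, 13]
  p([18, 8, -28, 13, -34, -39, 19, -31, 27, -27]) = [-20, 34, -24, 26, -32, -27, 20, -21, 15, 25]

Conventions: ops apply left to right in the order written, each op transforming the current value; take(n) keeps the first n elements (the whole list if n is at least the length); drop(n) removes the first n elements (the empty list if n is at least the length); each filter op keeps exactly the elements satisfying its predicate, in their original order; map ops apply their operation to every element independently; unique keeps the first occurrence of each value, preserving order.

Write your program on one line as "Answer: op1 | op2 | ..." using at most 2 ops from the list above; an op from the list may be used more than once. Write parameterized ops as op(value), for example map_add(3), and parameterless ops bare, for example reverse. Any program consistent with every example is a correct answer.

reverse | map_add(7)

Check, running the answer program on each example:
  [32, -19, 8, 10, -11, 50] -> [50, -11, 10, 8, -19, 32] -> [57, -4, 17, 15, -12, 39]
  [-28, -13, 17, -39] -> [-39, 17, -13, -28] -> [-32, 24, -6, -21]
  [6, -6, 32, -28, 25] -> [25, -28, 32, -6, 6] -> [32, -21, 39, 1, 13]
  [18, 8, -28, 13, -34, -39, 19, -31, 27, -27] -> [-27, 27, -31, 19, -39, -34, 13, -28, 8, 18] -> [-20, 34, -24, 26, -32, -27, 20, -21, 15, 25]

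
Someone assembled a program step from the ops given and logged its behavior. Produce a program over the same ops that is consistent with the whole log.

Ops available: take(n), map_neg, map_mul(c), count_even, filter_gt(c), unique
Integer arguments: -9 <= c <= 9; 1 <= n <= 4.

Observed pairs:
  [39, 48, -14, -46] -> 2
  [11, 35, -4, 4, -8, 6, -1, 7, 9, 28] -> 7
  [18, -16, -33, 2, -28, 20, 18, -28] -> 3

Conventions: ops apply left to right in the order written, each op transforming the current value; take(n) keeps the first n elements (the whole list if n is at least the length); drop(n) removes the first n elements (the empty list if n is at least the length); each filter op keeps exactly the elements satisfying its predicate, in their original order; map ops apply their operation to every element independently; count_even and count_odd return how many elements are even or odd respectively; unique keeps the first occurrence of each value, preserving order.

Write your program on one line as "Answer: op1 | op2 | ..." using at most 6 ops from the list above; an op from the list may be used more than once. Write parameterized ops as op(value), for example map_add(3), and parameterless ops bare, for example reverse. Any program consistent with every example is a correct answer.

unique | map_mul(9) | map_mul(2) | filter_gt(-6) | count_even

Check, running the answer program on each example:
  [39, 48, -14, -46] -> [39, 48, -14, -46] -> [351, 432, -126, -414] -> [702, 864, -252, -828] -> [702, 864] -> 2
  [11, 35, -4, 4, -8, 6, -1, 7, 9, 28] -> [11, 35, -4, 4, -8, 6, -1, 7, 9, 28] -> [99, 315, -36, 36, -72, 54, -9, 63, 81, 252] -> [198, 630, -72, 72, -144, 108, -18, 126, 162, 504] -> [198, 630, 72, 108, 126, 162, 504] -> 7
  [18, -16, -33, 2, -28, 20, 18, -28] -> [18, -16, -33, 2, -28, 20] -> [162, -144, -297, 18, -252, 180] -> [324, -288, -594, 36, -504, 360] -> [324, 36, 360] -> 3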